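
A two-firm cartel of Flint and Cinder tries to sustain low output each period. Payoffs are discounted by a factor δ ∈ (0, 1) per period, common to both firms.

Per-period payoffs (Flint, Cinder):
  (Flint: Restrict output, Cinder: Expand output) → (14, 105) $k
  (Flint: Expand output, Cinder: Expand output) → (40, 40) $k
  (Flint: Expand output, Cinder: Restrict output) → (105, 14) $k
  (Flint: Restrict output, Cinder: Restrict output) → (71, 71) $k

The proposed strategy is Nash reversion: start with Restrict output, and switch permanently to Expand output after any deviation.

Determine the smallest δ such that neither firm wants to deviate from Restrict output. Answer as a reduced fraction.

71/(1−δ) ≥ 105 + 40δ/(1−δ)
71 ≥ 105 − 65δ
δ ≥ 34/65.

34/65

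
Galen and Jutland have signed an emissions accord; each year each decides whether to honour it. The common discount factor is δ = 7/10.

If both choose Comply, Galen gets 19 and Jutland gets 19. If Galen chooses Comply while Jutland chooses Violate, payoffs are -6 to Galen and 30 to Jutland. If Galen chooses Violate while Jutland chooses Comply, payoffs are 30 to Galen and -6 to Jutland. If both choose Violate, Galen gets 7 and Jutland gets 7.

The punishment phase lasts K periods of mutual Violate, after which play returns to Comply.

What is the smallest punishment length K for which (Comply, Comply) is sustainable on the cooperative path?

Need Σ_{k=1}^{K} δ^k ≥ (30−19)/(19−7) = 0.9167 at δ = 7/10.
At K = 1 the sum is 0.7000 < 0.9167; at K = 2 it is 1.1900 ≥ 0.9167.
So the minimum punishment length is K = 2.

2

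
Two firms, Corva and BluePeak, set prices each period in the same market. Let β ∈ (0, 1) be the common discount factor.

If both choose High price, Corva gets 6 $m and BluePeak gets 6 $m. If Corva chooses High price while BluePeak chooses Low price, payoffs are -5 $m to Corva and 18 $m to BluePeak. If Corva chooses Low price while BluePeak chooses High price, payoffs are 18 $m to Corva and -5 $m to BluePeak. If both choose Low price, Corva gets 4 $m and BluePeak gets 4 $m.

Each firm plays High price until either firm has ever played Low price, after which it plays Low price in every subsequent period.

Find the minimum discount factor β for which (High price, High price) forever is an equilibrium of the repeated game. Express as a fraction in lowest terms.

Under grim trigger the critical discount factor is (T−C)/(T−P) with T = 18, C = 6, P = 4.
β* = (18−6)/(18−4) = 12/14 = 6/7.

6/7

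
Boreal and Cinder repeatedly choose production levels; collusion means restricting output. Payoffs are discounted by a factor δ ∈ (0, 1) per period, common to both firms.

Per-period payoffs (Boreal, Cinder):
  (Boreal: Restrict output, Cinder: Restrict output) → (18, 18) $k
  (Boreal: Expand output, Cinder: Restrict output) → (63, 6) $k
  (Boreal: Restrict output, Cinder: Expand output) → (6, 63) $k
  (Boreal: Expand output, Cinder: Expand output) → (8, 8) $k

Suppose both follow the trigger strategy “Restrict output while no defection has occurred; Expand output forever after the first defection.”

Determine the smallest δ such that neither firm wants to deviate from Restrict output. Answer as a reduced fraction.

9/11

Cooperation forever yields 18 each period: 18/(1−δ).
Deviating yields 63 once, then 8 forever: 63 + 8δ/(1−δ).
No profitable deviation requires 18/(1−δ) ≥ 63 + 8δ/(1−δ).
Multiplying by (1−δ): 18 ≥ 63(1−δ) + 8δ = 63 − 55δ.
So 55δ ≥ 45, i.e. δ ≥ 45/55 = 9/11.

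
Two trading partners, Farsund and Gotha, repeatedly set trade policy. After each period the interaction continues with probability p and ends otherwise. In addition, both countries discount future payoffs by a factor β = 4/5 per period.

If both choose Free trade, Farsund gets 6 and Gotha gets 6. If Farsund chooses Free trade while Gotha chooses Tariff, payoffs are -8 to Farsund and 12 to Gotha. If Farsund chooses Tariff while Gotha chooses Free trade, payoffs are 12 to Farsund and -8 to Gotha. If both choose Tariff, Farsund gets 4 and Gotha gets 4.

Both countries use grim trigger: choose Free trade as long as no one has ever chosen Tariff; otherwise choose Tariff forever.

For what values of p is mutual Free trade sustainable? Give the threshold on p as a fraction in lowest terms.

15/16

With continuation probability p and discount β, the effective per-period discount factor is βp.
Grim-trigger IC: βp ≥ (12−6)/(12−4) = 3/4.
So p ≥ (3/4)/(4/5) = 15/16.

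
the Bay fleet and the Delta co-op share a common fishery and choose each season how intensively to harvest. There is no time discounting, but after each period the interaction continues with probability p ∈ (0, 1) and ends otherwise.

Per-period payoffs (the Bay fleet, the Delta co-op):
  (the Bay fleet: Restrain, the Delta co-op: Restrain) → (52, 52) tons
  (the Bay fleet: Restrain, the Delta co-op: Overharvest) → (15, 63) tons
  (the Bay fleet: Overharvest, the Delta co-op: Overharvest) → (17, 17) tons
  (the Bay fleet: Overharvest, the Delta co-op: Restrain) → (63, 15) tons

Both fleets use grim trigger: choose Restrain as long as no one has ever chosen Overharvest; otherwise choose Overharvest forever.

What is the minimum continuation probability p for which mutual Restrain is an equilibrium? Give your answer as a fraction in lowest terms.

With no time discounting, the continuation probability p plays the role of the discount factor.
Grim-trigger IC: 52/(1−p) ≥ 63 + 17p/(1−p) ⇒ p ≥ (63−52)/(63−17) = 11/46.

11/46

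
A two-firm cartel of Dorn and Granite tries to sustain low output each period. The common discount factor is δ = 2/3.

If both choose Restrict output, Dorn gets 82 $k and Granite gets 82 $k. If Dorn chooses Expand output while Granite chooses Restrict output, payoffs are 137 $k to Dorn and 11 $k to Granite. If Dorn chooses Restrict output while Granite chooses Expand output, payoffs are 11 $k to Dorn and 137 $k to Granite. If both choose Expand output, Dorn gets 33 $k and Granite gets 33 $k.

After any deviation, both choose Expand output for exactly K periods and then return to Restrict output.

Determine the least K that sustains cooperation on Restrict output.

No profitable deviation requires (82−33)(δ+…+δ^K) ≥ 137−82, i.e. δ+…+δ^K ≥ 55/49 ≈ 1.1224.
With δ = 2/3, the partial sums are K=1: 0.6667, K=2: 1.1111, K=3: 1.4074.
K = 3 is the first length at which the sum reaches 1.1224.

3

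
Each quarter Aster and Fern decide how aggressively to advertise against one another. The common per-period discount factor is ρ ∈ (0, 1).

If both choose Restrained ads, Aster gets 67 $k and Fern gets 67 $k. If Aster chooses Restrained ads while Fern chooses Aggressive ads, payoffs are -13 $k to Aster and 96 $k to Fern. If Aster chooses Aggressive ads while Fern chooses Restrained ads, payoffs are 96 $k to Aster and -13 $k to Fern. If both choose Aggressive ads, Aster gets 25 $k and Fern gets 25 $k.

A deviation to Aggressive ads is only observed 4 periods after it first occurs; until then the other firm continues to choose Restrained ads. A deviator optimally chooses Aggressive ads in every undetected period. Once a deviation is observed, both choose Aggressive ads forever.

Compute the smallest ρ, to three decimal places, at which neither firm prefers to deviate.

The best deviation is to choose Aggressive ads for all 4 undetected periods, earning 96 each, then 25 forever once detected.
Deviation value: 96(1−ρ^4)/(1−ρ) + 25ρ^4/(1−ρ); cooperation value: 67/(1−ρ).
IC: 67 ≥ 96(1−ρ^4) + 25ρ^4 = 96 − 71ρ^4.
So ρ^4 ≥ 29/71, giving ρ ≥ (29/71)^(1/4) ≈ 0.799.

0.799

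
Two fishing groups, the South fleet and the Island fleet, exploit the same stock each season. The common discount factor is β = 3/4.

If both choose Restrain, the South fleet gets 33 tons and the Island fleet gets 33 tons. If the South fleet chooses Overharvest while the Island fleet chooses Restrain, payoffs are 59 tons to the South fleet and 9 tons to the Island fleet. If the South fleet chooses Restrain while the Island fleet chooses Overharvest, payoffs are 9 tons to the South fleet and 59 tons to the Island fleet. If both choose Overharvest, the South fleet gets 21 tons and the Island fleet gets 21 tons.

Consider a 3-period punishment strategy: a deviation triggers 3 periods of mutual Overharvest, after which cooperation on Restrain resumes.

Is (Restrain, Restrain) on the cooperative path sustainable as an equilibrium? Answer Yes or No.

No

Comparing payoff streams over the 4 periods until play realigns: cooperate → 33(1+β+…+β^3); deviate → 59 + 21(β+…+β^3).
Cooperation is sustained iff (33−21)(β+…+β^3) ≥ 59−33.
β+…+β^3 = 3/4·(1−(3/4)^3)/(1−3/4) = 1.7344, and (59−33)/(33−21) = 2.1667.
1.7344 < 2.1667, so cooperation is not sustainable.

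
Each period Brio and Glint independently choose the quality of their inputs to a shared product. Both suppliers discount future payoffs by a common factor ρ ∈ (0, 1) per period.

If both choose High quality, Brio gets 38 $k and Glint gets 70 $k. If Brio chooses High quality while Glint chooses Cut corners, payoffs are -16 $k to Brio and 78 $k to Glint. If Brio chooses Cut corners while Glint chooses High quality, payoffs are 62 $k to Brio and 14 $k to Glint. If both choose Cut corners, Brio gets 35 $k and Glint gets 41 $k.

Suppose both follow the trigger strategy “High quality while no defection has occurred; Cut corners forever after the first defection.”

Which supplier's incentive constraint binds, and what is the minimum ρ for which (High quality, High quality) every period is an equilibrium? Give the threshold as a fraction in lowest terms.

Brio: cooperation gives 38 each period; deviation gives 62 once then 35 forever.
  38/(1−ρ) ≥ 62 + 35ρ/(1−ρ) ⇒ ρ ≥ 24/27 = 8/9.
Glint: cooperation gives 70 each period; deviation gives 78 once then 41 forever.
  ρ ≥ 8/37.
Both must hold, so the binding constraint is Brio's: ρ ≥ 8/9.

Brio; ρ ≥ 8/9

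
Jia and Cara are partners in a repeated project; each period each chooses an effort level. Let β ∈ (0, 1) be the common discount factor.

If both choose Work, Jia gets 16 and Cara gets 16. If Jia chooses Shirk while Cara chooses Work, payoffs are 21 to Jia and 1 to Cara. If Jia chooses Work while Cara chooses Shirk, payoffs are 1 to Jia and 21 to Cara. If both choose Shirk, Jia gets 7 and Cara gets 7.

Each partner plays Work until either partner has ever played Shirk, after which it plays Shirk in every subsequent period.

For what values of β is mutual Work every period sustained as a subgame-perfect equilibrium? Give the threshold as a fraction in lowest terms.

5/14

16/(1−β) ≥ 21 + 7β/(1−β)
16 ≥ 21 − 14β
β ≥ 5/14.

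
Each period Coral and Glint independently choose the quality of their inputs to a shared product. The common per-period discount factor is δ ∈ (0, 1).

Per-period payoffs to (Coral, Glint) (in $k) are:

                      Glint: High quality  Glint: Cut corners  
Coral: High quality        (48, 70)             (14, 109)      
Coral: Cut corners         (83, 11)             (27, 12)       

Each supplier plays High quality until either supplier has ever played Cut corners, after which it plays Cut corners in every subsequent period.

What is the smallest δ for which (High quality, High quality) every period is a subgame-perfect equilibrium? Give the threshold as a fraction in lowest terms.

5/8

Coral's threshold: (83−48)/(83−27) = 5/8.
Glint's threshold: (109−70)/(109−12) = 39/97.
5/8 > 39/97, so Coral binds and δ* = 5/8.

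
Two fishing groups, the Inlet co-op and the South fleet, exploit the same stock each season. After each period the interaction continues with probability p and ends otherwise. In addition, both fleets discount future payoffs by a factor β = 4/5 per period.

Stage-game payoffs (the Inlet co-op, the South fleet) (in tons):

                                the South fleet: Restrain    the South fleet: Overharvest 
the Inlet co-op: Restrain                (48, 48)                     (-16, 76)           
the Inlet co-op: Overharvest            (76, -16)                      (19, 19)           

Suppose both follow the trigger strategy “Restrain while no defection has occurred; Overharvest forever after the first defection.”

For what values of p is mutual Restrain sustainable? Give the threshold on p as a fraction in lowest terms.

With continuation probability p and discount β, the effective per-period discount factor is βp.
Grim-trigger IC: βp ≥ (76−48)/(76−19) = 28/57.
So p ≥ (28/57)/(4/5) = 35/57.

35/57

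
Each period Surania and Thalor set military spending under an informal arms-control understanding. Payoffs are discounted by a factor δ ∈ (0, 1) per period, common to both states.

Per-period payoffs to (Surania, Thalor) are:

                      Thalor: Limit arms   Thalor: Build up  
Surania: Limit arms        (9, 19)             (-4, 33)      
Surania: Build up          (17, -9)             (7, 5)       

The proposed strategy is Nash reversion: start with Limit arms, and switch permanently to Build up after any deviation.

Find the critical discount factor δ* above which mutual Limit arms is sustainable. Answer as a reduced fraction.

For Surania: deviation gain 17−9 = 8, per-period punishment loss 9−7 = 2. IC gives δ ≥ 8/10 = 4/5.
For Thalor: gain 14, loss 14 per period, so δ ≥ 14/28 = 1/2.
The tighter constraint is Surania's, so cooperation needs δ ≥ 4/5.

4/5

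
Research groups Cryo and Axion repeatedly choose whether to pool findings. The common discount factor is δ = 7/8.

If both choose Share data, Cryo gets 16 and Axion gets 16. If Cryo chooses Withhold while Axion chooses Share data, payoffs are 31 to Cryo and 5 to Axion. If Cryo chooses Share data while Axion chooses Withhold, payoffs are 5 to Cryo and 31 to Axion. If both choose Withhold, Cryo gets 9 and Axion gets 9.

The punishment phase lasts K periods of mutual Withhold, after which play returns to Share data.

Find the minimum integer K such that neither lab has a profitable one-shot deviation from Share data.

IC: δ(1−δ^K)/(1−δ) ≥ (31−16)/(16−9) = 15/7.
With δ = 7/8: need 1 − δ^K ≥ 15/7·(1−7/8)/(7/8), i.e. δ^K ≤ 0.6939.
Since (7/8)^2 = 0.7656 and (7/8)^3 = 0.6699, the smallest such K is 3.

3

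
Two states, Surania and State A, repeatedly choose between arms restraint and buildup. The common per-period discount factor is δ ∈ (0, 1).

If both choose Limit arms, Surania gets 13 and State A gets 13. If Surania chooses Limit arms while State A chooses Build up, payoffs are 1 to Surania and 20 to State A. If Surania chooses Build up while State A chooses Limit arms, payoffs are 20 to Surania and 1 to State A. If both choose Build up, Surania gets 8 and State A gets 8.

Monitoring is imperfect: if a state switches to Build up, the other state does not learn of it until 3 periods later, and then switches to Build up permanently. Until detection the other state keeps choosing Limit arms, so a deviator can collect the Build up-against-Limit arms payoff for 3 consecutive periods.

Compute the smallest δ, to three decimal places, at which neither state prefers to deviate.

A deviator earns 20 for 3 periods, then 8 forever; cooperating earns 13 forever. Multiplying the IC by (1−δ):
13 ≥ 20(1−δ^3) + 8δ^3, so 12·δ^3 ≥ 7 and δ^3 ≥ 7/12.
δ ≥ (7/12)^(1/3) ≈ 0.836.

0.836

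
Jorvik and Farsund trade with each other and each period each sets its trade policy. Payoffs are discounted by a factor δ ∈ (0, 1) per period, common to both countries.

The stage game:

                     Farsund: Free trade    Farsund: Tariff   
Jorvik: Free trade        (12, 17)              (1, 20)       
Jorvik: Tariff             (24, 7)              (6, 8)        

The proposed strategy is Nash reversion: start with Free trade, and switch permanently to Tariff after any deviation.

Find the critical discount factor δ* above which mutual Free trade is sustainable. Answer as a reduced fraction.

Jorvik: cooperation gives 12 each period; deviation gives 24 once then 6 forever.
  12/(1−δ) ≥ 24 + 6δ/(1−δ) ⇒ δ ≥ 12/18 = 2/3.
Farsund: cooperation gives 17 each period; deviation gives 20 once then 8 forever.
  δ ≥ 3/12 = 1/4.
Both must hold, so the binding constraint is Jorvik's: δ ≥ 2/3.

2/3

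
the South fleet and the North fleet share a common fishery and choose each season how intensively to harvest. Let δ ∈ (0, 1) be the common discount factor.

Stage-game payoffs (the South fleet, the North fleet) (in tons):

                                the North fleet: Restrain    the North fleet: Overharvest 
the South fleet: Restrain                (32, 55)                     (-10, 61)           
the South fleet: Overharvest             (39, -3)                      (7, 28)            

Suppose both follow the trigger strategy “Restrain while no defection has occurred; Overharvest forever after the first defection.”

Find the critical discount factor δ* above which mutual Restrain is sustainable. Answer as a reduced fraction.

For the South fleet: deviation gain 39−32 = 7, per-period punishment loss 32−7 = 25. IC gives δ ≥ 7/32.
For the North fleet: gain 6, loss 27 per period, so δ ≥ 6/33 = 2/11.
The tighter constraint is the South fleet's, so cooperation needs δ ≥ 7/32.

7/32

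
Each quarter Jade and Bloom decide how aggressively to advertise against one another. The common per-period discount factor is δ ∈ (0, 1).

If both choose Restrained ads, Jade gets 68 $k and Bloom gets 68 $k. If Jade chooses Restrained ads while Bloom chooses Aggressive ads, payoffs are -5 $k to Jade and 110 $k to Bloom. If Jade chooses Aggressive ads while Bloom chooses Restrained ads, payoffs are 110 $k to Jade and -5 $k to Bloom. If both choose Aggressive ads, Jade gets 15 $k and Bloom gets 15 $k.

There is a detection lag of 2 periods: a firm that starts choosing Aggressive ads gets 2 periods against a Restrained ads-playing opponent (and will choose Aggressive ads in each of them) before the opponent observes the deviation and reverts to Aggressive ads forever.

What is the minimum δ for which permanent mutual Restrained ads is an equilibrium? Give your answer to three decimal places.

Deviating for the 2 undetected periods gains 110−68 = 42 per period over cooperation, then loses 68−15 = 53 per period forever once punishment starts.
Gain: 42(1 + δ + … + δ^1); loss: 53·δ^2/(1−δ).
No profitable deviation ⇔ 42(1−δ^2) ≤ 53·δ^2, i.e. δ^2 ≥ 42/(42+53) = 42/95.
Hence δ ≥ (42/95)^(1/2) ≈ 0.665.

0.665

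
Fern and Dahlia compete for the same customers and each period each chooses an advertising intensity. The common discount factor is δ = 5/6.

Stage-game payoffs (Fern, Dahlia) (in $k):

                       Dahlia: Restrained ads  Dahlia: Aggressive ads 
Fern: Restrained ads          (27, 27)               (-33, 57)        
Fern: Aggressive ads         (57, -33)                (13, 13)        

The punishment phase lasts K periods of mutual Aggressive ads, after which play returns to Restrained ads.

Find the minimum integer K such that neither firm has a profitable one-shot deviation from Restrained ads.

4

Need Σ_{k=1}^{K} δ^k ≥ (57−27)/(27−13) = 2.1429 at δ = 5/6.
At K = 3 the sum is 2.1065 < 2.1429; at K = 4 it is 2.5887 ≥ 2.1429.
So the minimum punishment length is K = 4.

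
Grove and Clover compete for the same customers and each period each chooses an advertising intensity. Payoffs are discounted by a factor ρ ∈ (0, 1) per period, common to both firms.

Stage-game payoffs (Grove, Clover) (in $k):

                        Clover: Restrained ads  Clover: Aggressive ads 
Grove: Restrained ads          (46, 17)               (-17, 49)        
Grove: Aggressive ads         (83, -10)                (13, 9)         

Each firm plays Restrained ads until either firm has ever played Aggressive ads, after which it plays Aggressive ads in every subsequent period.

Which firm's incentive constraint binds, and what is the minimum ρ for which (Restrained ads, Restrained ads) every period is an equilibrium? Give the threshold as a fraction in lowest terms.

Grove's threshold: (83−46)/(83−13) = 37/70.
Clover's threshold: (49−17)/(49−9) = 4/5.
37/70 < 4/5, so Clover binds and ρ* = 4/5.

Clover; ρ ≥ 4/5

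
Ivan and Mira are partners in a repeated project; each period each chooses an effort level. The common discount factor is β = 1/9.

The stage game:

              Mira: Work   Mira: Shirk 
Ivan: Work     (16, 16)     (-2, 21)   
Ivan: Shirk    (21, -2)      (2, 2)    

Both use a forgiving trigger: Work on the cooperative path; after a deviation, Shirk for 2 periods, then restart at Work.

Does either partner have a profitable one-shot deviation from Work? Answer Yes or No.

IC: β+…+β^2 ≥ (21−16)/(16−2) = 5/14.
At β = 1/9: partial sum = 0.1235 < 0.3571. Cooperation not sustainable.

Yes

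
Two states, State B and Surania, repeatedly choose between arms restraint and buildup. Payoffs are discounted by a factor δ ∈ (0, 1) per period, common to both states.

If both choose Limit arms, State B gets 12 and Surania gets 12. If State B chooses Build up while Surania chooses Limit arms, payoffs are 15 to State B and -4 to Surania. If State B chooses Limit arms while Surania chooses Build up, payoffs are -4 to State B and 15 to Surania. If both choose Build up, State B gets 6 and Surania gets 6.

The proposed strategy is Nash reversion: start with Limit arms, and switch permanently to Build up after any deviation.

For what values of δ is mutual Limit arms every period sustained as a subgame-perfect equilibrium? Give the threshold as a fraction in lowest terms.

1/3

12/(1−δ) ≥ 15 + 6δ/(1−δ)
12 ≥ 15 − 9δ
δ ≥ 3/9 = 1/3.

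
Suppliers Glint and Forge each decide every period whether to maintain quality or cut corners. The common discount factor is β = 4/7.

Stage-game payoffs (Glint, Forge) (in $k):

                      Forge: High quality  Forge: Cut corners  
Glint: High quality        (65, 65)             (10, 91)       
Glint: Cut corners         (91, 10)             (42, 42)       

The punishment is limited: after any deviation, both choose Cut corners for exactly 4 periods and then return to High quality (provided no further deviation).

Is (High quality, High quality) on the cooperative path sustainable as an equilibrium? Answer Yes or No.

Comparing payoff streams over the 5 periods until play realigns: cooperate → 65(1+β+…+β^4); deviate → 91 + 42(β+…+β^4).
Cooperation is sustained iff (65−42)(β+…+β^4) ≥ 91−65.
β+…+β^4 = 4/7·(1−(4/7)^4)/(1−4/7) = 1.1912, and (91−65)/(65−42) = 1.1304.
1.1912 ≥ 1.1304, so cooperation is sustainable.

Yes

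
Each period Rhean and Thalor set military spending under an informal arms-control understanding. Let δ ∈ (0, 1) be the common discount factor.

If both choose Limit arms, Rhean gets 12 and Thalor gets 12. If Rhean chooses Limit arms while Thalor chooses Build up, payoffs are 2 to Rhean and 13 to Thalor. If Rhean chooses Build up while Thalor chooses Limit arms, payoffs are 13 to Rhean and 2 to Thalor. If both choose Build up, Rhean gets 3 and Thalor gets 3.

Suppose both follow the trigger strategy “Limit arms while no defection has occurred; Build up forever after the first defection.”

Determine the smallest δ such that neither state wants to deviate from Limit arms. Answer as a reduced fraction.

Cooperation forever yields 12 each period: 12/(1−δ).
Deviating yields 13 once, then 3 forever: 13 + 3δ/(1−δ).
No profitable deviation requires 12/(1−δ) ≥ 13 + 3δ/(1−δ).
Multiplying by (1−δ): 12 ≥ 13(1−δ) + 3δ = 13 − 10δ.
So 10δ ≥ 1, i.e. δ ≥ 1/10.

1/10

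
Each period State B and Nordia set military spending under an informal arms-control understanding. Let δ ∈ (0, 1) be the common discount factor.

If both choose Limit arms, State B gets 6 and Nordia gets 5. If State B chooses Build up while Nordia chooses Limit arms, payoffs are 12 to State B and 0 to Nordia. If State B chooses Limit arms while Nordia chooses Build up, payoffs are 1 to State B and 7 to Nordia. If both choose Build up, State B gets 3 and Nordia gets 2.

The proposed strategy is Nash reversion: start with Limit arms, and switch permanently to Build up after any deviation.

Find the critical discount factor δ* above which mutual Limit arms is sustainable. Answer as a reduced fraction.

State B: cooperation gives 6 each period; deviation gives 12 once then 3 forever.
  6/(1−δ) ≥ 12 + 3δ/(1−δ) ⇒ δ ≥ 6/9 = 2/3.
Nordia: cooperation gives 5 each period; deviation gives 7 once then 2 forever.
  δ ≥ 2/5.
Both must hold, so the binding constraint is State B's: δ ≥ 2/3.

2/3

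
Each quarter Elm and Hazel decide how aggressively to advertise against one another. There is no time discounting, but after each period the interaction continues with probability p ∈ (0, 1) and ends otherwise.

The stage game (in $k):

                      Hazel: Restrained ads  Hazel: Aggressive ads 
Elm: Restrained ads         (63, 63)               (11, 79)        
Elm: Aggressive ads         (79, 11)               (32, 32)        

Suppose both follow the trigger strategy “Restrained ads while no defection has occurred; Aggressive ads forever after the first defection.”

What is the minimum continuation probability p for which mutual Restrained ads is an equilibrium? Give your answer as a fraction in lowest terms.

Expected cooperation value is 63 + p·63 + p²·63 + … = 63/(1−p); deviation gives 79 + p·32/(1−p).
63 ≥ 79(1−p) + 32p ⇒ 47p ≥ 16 ⇒ p ≥ 16/47.

16/47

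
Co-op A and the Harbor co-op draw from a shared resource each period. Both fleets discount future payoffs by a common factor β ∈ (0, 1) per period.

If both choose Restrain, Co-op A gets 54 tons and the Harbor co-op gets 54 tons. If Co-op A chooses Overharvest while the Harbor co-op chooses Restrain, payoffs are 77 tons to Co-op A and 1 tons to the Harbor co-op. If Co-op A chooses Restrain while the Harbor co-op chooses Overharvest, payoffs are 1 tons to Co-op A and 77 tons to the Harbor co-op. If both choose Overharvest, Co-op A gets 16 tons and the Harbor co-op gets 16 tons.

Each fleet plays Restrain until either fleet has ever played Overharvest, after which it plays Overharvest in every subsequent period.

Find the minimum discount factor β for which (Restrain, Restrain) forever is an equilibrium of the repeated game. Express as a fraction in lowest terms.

23/61

One-period gain from deviating is 77 − 54 = 23. The loss is 54 − 16 = 38 in every subsequent period, with present value 38·β/(1−β).
Deviation is unprofitable when 38·β/(1−β) ≥ 23, i.e. β/(1−β) ≥ 23/38.
Equivalently β ≥ 23/(23+38) = 23/61.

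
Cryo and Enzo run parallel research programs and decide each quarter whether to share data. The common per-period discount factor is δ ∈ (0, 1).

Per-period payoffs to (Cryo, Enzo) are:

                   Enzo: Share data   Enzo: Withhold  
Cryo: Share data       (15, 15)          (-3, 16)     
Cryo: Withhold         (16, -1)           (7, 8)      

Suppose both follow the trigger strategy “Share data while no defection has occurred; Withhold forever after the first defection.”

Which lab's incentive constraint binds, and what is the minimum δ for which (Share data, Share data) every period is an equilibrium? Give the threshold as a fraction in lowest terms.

Cryo: cooperation gives 15 each period; deviation gives 16 once then 7 forever.
  15/(1−δ) ≥ 16 + 7δ/(1−δ) ⇒ δ ≥ 1/9.
Enzo: cooperation gives 15 each period; deviation gives 16 once then 8 forever.
  δ ≥ 1/8.
Both must hold, so the binding constraint is Enzo's: δ ≥ 1/8.

Enzo; δ ≥ 1/8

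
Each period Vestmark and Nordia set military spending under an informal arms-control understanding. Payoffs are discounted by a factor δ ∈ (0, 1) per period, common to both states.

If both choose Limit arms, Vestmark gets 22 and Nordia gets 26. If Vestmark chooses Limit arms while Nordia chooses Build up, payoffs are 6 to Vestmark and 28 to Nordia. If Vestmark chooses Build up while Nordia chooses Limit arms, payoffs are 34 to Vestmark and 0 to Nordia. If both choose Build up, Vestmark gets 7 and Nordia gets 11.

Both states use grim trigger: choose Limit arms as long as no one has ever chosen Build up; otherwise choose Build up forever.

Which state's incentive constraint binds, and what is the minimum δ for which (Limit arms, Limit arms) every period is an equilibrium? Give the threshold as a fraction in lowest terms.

Vestmark; δ ≥ 4/9

Vestmark: cooperation gives 22 each period; deviation gives 34 once then 7 forever.
  22/(1−δ) ≥ 34 + 7δ/(1−δ) ⇒ δ ≥ 12/27 = 4/9.
Nordia: cooperation gives 26 each period; deviation gives 28 once then 11 forever.
  δ ≥ 2/17.
Both must hold, so the binding constraint is Vestmark's: δ ≥ 4/9.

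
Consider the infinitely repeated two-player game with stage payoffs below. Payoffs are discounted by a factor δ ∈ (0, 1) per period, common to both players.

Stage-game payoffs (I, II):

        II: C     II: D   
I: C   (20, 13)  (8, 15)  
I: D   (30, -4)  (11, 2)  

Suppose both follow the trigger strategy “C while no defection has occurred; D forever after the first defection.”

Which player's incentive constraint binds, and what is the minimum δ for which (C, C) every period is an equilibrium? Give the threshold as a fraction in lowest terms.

I; δ ≥ 10/19

For I: deviation gain 30−20 = 10, per-period punishment loss 20−11 = 9. IC gives δ ≥ 10/19.
For II: gain 2, loss 11 per period, so δ ≥ 2/13.
The tighter constraint is I's, so cooperation needs δ ≥ 10/19.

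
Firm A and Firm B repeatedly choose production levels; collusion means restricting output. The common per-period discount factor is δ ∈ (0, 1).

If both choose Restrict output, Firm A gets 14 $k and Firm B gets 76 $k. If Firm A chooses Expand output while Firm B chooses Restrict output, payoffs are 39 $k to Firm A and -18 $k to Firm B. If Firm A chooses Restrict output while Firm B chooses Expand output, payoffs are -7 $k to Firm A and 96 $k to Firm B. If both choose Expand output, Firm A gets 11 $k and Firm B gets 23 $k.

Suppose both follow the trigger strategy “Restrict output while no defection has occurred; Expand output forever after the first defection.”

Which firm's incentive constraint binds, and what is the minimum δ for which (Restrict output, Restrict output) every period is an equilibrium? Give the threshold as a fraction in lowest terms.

Firm A; δ ≥ 25/28

For Firm A: deviation gain 39−14 = 25, per-period punishment loss 14−11 = 3. IC gives δ ≥ 25/28.
For Firm B: gain 20, loss 53 per period, so δ ≥ 20/73.
The tighter constraint is Firm A's, so cooperation needs δ ≥ 25/28.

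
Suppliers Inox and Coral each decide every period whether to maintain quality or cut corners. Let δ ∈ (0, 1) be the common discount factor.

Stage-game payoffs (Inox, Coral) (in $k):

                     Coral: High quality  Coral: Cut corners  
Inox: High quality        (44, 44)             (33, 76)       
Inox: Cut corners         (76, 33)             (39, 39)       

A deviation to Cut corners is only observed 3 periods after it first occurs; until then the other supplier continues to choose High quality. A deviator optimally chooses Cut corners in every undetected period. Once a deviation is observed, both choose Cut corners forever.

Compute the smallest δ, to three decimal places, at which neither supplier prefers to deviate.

A deviator earns 76 for 3 periods, then 39 forever; cooperating earns 44 forever. Multiplying the IC by (1−δ):
44 ≥ 76(1−δ^3) + 39δ^3, so 37·δ^3 ≥ 32 and δ^3 ≥ 32/37.
δ ≥ (32/37)^(1/3) ≈ 0.953.

0.953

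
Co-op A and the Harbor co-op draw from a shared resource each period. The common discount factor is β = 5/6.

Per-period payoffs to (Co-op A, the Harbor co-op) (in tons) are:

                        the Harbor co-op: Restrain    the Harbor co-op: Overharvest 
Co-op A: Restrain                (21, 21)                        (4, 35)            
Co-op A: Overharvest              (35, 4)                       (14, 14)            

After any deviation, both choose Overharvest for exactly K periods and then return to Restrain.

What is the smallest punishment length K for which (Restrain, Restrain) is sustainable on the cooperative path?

3

No profitable deviation requires (21−14)(β+…+β^K) ≥ 35−21, i.e. β+…+β^K ≥ 2 ≈ 2.0000.
With β = 5/6, the partial sums are K=1: 0.8333, K=2: 1.5278, K=3: 2.1065.
K = 3 is the first length at which the sum reaches 2.0000.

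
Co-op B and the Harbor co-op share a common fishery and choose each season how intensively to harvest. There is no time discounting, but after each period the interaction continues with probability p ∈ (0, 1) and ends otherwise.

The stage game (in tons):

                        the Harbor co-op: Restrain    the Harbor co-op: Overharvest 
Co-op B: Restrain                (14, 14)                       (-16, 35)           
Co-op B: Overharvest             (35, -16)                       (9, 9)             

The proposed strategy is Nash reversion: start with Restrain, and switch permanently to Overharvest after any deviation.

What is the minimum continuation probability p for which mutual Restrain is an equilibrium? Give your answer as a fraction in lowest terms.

With no time discounting, the continuation probability p plays the role of the discount factor.
Grim-trigger IC: 14/(1−p) ≥ 35 + 9p/(1−p) ⇒ p ≥ (35−14)/(35−9) = 21/26.

21/26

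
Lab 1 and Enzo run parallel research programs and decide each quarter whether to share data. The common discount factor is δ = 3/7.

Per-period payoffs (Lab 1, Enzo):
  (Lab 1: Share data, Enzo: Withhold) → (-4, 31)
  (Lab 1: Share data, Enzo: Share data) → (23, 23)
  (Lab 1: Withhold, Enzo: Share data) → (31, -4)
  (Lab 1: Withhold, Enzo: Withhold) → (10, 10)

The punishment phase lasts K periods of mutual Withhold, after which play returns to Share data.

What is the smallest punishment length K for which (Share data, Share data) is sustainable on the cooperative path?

3

No profitable deviation requires (23−10)(δ+…+δ^K) ≥ 31−23, i.e. δ+…+δ^K ≥ 8/13 ≈ 0.6154.
With δ = 3/7, the partial sums are K=1: 0.4286, K=2: 0.6122, K=3: 0.6910.
K = 3 is the first length at which the sum reaches 0.6154.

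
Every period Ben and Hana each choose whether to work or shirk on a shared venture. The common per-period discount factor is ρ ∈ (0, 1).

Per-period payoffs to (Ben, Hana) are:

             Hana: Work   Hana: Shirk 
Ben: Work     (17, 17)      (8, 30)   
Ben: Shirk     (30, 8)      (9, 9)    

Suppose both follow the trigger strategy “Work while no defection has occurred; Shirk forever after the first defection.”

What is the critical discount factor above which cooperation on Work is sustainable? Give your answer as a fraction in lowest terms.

13/21

Cooperation forever yields 17 each period: 17/(1−ρ).
Deviating yields 30 once, then 9 forever: 30 + 9ρ/(1−ρ).
No profitable deviation requires 17/(1−ρ) ≥ 30 + 9ρ/(1−ρ).
Multiplying by (1−ρ): 17 ≥ 30(1−ρ) + 9ρ = 30 − 21ρ.
So 21ρ ≥ 13, i.e. ρ ≥ 13/21.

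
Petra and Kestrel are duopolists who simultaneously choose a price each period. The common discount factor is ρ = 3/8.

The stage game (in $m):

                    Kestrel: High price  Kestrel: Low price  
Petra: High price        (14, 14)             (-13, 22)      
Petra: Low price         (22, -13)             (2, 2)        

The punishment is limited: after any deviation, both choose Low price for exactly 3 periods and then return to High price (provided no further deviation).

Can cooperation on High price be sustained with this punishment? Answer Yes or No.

No

IC: ρ+…+ρ^3 ≥ (22−14)/(14−2) = 2/3.
At ρ = 3/8: partial sum = 0.5684 < 0.6667. Cooperation not sustainable.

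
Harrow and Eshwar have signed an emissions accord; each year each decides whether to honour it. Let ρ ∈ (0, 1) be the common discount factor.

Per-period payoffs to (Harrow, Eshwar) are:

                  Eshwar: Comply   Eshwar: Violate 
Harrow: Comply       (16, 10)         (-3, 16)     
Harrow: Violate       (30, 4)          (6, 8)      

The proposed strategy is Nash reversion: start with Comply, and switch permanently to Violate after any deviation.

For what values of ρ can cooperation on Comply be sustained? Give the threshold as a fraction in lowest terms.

Harrow's threshold: (30−16)/(30−6) = 7/12.
Eshwar's threshold: (16−10)/(16−8) = 3/4.
7/12 < 3/4, so Eshwar binds and ρ* = 3/4.

3/4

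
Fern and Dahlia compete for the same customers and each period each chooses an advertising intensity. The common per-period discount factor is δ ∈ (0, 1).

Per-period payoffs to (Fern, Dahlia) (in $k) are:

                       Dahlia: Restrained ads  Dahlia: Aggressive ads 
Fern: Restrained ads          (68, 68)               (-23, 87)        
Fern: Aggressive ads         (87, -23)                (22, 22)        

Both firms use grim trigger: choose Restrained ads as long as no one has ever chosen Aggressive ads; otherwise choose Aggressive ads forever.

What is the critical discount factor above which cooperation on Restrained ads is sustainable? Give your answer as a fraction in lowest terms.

Cooperation forever yields 68 each period: 68/(1−δ).
Deviating yields 87 once, then 22 forever: 87 + 22δ/(1−δ).
No profitable deviation requires 68/(1−δ) ≥ 87 + 22δ/(1−δ).
Multiplying by (1−δ): 68 ≥ 87(1−δ) + 22δ = 87 − 65δ.
So 65δ ≥ 19, i.e. δ ≥ 19/65.

19/65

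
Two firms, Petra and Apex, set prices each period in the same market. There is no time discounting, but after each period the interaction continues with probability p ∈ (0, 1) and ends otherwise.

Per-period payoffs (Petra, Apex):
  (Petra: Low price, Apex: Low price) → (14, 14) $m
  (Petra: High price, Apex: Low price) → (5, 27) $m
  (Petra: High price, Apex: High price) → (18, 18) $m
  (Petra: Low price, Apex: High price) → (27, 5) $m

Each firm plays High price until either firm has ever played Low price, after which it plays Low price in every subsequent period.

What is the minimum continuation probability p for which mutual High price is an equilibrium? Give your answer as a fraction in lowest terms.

9/13

Expected cooperation value is 18 + p·18 + p²·18 + … = 18/(1−p); deviation gives 27 + p·14/(1−p).
18 ≥ 27(1−p) + 14p ⇒ 13p ≥ 9 ⇒ p ≥ 9/13.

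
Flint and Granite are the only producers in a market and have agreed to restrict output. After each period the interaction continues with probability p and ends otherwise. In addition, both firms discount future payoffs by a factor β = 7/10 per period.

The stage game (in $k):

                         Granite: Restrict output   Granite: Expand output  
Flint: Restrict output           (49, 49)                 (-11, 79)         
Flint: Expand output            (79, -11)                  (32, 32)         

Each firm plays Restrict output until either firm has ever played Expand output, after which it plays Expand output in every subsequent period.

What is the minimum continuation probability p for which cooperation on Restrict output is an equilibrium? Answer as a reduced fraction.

300/329

With continuation probability p and discount β, the effective per-period discount factor is βp.
Grim-trigger IC: βp ≥ (79−49)/(79−32) = 30/47.
So p ≥ (30/47)/(7/10) = 300/329.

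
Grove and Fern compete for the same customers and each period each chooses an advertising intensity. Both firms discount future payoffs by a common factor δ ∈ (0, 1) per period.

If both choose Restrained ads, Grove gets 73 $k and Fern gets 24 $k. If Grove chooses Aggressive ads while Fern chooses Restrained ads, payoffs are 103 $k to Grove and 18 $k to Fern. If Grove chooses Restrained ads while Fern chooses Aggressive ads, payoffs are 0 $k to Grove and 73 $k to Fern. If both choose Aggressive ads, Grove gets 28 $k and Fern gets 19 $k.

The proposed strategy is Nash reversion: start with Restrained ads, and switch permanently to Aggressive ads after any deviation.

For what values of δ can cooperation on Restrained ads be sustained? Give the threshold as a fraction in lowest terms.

49/54

Grove's threshold: (103−73)/(103−28) = 2/5.
Fern's threshold: (73−24)/(73−19) = 49/54.
2/5 < 49/54, so Fern binds and δ* = 49/54.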